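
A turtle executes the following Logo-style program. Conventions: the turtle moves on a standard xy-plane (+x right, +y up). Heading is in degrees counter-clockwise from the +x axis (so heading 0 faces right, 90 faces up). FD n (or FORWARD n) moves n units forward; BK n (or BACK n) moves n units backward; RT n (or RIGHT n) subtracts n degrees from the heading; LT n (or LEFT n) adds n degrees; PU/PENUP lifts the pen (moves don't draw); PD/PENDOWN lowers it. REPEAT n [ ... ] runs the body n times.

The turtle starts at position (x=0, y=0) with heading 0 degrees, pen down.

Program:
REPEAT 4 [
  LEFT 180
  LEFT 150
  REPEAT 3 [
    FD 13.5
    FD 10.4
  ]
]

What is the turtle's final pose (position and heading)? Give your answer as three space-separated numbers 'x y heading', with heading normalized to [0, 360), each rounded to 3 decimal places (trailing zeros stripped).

Executing turtle program step by step:
Start: pos=(0,0), heading=0, pen down
REPEAT 4 [
  -- iteration 1/4 --
  LT 180: heading 0 -> 180
  LT 150: heading 180 -> 330
  REPEAT 3 [
    -- iteration 1/3 --
    FD 13.5: (0,0) -> (11.691,-6.75) [heading=330, draw]
    FD 10.4: (11.691,-6.75) -> (20.698,-11.95) [heading=330, draw]
    -- iteration 2/3 --
    FD 13.5: (20.698,-11.95) -> (32.389,-18.7) [heading=330, draw]
    FD 10.4: (32.389,-18.7) -> (41.396,-23.9) [heading=330, draw]
    -- iteration 3/3 --
    FD 13.5: (41.396,-23.9) -> (53.087,-30.65) [heading=330, draw]
    FD 10.4: (53.087,-30.65) -> (62.094,-35.85) [heading=330, draw]
  ]
  -- iteration 2/4 --
  LT 180: heading 330 -> 150
  LT 150: heading 150 -> 300
  REPEAT 3 [
    -- iteration 1/3 --
    FD 13.5: (62.094,-35.85) -> (68.844,-47.541) [heading=300, draw]
    FD 10.4: (68.844,-47.541) -> (74.044,-56.548) [heading=300, draw]
    -- iteration 2/3 --
    FD 13.5: (74.044,-56.548) -> (80.794,-68.239) [heading=300, draw]
    FD 10.4: (80.794,-68.239) -> (85.994,-77.246) [heading=300, draw]
    -- iteration 3/3 --
    FD 13.5: (85.994,-77.246) -> (92.744,-88.937) [heading=300, draw]
    FD 10.4: (92.744,-88.937) -> (97.944,-97.944) [heading=300, draw]
  ]
  -- iteration 3/4 --
  LT 180: heading 300 -> 120
  LT 150: heading 120 -> 270
  REPEAT 3 [
    -- iteration 1/3 --
    FD 13.5: (97.944,-97.944) -> (97.944,-111.444) [heading=270, draw]
    FD 10.4: (97.944,-111.444) -> (97.944,-121.844) [heading=270, draw]
    -- iteration 2/3 --
    FD 13.5: (97.944,-121.844) -> (97.944,-135.344) [heading=270, draw]
    FD 10.4: (97.944,-135.344) -> (97.944,-145.744) [heading=270, draw]
    -- iteration 3/3 --
    FD 13.5: (97.944,-145.744) -> (97.944,-159.244) [heading=270, draw]
    FD 10.4: (97.944,-159.244) -> (97.944,-169.644) [heading=270, draw]
  ]
  -- iteration 4/4 --
  LT 180: heading 270 -> 90
  LT 150: heading 90 -> 240
  REPEAT 3 [
    -- iteration 1/3 --
    FD 13.5: (97.944,-169.644) -> (91.194,-181.335) [heading=240, draw]
    FD 10.4: (91.194,-181.335) -> (85.994,-190.342) [heading=240, draw]
    -- iteration 2/3 --
    FD 13.5: (85.994,-190.342) -> (79.244,-202.033) [heading=240, draw]
    FD 10.4: (79.244,-202.033) -> (74.044,-211.04) [heading=240, draw]
    -- iteration 3/3 --
    FD 13.5: (74.044,-211.04) -> (67.294,-222.731) [heading=240, draw]
    FD 10.4: (67.294,-222.731) -> (62.094,-231.738) [heading=240, draw]
  ]
]
Final: pos=(62.094,-231.738), heading=240, 24 segment(s) drawn

Answer: 62.094 -231.738 240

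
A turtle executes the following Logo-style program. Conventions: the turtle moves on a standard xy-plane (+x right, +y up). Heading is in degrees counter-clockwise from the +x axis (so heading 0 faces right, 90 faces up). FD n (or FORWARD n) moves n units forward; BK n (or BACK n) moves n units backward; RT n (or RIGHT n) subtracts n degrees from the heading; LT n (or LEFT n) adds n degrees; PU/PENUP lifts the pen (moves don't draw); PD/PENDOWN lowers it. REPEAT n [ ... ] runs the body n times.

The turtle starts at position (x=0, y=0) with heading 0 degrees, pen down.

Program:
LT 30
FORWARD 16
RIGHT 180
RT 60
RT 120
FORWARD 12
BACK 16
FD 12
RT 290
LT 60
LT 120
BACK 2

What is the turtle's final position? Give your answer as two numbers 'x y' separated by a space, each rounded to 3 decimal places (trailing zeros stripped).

Answer: 20.437 13.97

Derivation:
Executing turtle program step by step:
Start: pos=(0,0), heading=0, pen down
LT 30: heading 0 -> 30
FD 16: (0,0) -> (13.856,8) [heading=30, draw]
RT 180: heading 30 -> 210
RT 60: heading 210 -> 150
RT 120: heading 150 -> 30
FD 12: (13.856,8) -> (24.249,14) [heading=30, draw]
BK 16: (24.249,14) -> (10.392,6) [heading=30, draw]
FD 12: (10.392,6) -> (20.785,12) [heading=30, draw]
RT 290: heading 30 -> 100
LT 60: heading 100 -> 160
LT 120: heading 160 -> 280
BK 2: (20.785,12) -> (20.437,13.97) [heading=280, draw]
Final: pos=(20.437,13.97), heading=280, 5 segment(s) drawn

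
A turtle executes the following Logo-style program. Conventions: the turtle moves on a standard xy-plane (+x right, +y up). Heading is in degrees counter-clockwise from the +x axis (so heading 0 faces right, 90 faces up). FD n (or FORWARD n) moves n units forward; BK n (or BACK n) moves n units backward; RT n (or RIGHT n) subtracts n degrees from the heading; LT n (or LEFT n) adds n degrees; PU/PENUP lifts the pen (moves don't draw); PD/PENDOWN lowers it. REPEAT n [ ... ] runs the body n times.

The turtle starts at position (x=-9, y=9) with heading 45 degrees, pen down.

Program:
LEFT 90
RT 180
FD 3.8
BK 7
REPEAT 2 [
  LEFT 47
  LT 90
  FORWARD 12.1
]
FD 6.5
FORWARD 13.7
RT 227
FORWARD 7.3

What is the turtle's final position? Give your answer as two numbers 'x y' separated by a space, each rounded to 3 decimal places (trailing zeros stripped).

Answer: -25.58 -0.767

Derivation:
Executing turtle program step by step:
Start: pos=(-9,9), heading=45, pen down
LT 90: heading 45 -> 135
RT 180: heading 135 -> 315
FD 3.8: (-9,9) -> (-6.313,6.313) [heading=315, draw]
BK 7: (-6.313,6.313) -> (-11.263,11.263) [heading=315, draw]
REPEAT 2 [
  -- iteration 1/2 --
  LT 47: heading 315 -> 2
  LT 90: heading 2 -> 92
  FD 12.1: (-11.263,11.263) -> (-11.685,23.355) [heading=92, draw]
  -- iteration 2/2 --
  LT 47: heading 92 -> 139
  LT 90: heading 139 -> 229
  FD 12.1: (-11.685,23.355) -> (-19.623,14.223) [heading=229, draw]
]
FD 6.5: (-19.623,14.223) -> (-23.888,9.318) [heading=229, draw]
FD 13.7: (-23.888,9.318) -> (-32.876,-1.022) [heading=229, draw]
RT 227: heading 229 -> 2
FD 7.3: (-32.876,-1.022) -> (-25.58,-0.767) [heading=2, draw]
Final: pos=(-25.58,-0.767), heading=2, 7 segment(s) drawn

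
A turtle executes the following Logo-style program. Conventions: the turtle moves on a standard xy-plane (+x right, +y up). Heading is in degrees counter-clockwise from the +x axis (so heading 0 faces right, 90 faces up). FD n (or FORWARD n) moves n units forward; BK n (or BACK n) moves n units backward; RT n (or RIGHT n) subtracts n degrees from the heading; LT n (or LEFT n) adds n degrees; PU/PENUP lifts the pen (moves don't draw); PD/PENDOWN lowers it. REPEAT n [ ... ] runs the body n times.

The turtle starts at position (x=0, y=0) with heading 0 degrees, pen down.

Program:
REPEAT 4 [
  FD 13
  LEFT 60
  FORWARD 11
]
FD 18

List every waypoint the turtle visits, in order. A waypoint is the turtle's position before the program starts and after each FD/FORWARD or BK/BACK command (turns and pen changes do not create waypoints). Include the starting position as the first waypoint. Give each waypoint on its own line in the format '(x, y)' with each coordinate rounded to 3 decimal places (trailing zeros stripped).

Answer: (0, 0)
(13, 0)
(18.5, 9.526)
(25, 20.785)
(19.5, 30.311)
(13, 41.569)
(2, 41.569)
(-11, 41.569)
(-16.5, 32.043)
(-25.5, 16.454)

Derivation:
Executing turtle program step by step:
Start: pos=(0,0), heading=0, pen down
REPEAT 4 [
  -- iteration 1/4 --
  FD 13: (0,0) -> (13,0) [heading=0, draw]
  LT 60: heading 0 -> 60
  FD 11: (13,0) -> (18.5,9.526) [heading=60, draw]
  -- iteration 2/4 --
  FD 13: (18.5,9.526) -> (25,20.785) [heading=60, draw]
  LT 60: heading 60 -> 120
  FD 11: (25,20.785) -> (19.5,30.311) [heading=120, draw]
  -- iteration 3/4 --
  FD 13: (19.5,30.311) -> (13,41.569) [heading=120, draw]
  LT 60: heading 120 -> 180
  FD 11: (13,41.569) -> (2,41.569) [heading=180, draw]
  -- iteration 4/4 --
  FD 13: (2,41.569) -> (-11,41.569) [heading=180, draw]
  LT 60: heading 180 -> 240
  FD 11: (-11,41.569) -> (-16.5,32.043) [heading=240, draw]
]
FD 18: (-16.5,32.043) -> (-25.5,16.454) [heading=240, draw]
Final: pos=(-25.5,16.454), heading=240, 9 segment(s) drawn
Waypoints (10 total):
(0, 0)
(13, 0)
(18.5, 9.526)
(25, 20.785)
(19.5, 30.311)
(13, 41.569)
(2, 41.569)
(-11, 41.569)
(-16.5, 32.043)
(-25.5, 16.454)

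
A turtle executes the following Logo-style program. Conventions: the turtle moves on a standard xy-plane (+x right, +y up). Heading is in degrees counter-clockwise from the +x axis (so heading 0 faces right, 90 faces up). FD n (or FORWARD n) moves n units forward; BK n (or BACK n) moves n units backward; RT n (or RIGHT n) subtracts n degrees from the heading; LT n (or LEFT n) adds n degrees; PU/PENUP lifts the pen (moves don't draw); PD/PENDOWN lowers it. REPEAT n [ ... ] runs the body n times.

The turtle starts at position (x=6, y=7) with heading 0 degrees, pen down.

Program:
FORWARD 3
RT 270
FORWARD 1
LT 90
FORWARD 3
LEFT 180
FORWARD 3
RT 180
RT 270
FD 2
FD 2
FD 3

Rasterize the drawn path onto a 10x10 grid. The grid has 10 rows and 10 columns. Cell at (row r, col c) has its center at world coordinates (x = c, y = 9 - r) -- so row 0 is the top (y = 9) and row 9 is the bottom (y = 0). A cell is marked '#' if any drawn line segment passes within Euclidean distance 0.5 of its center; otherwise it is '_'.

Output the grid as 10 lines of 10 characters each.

Answer: __________
______####
______####
_________#
_________#
_________#
_________#
_________#
_________#
__________

Derivation:
Segment 0: (6,7) -> (9,7)
Segment 1: (9,7) -> (9,8)
Segment 2: (9,8) -> (6,8)
Segment 3: (6,8) -> (9,8)
Segment 4: (9,8) -> (9,6)
Segment 5: (9,6) -> (9,4)
Segment 6: (9,4) -> (9,1)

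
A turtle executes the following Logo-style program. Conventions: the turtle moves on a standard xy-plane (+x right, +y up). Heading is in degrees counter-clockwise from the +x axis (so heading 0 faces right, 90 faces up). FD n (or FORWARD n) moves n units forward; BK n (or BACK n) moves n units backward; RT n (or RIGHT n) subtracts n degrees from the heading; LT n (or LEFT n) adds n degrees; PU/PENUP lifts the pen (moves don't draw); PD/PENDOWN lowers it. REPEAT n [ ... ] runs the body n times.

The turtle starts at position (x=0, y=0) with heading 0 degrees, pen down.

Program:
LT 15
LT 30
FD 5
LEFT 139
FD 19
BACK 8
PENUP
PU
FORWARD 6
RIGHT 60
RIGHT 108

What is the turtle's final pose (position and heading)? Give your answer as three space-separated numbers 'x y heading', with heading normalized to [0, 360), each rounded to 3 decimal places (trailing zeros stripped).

Executing turtle program step by step:
Start: pos=(0,0), heading=0, pen down
LT 15: heading 0 -> 15
LT 30: heading 15 -> 45
FD 5: (0,0) -> (3.536,3.536) [heading=45, draw]
LT 139: heading 45 -> 184
FD 19: (3.536,3.536) -> (-15.418,2.21) [heading=184, draw]
BK 8: (-15.418,2.21) -> (-7.438,2.768) [heading=184, draw]
PU: pen up
PU: pen up
FD 6: (-7.438,2.768) -> (-13.423,2.35) [heading=184, move]
RT 60: heading 184 -> 124
RT 108: heading 124 -> 16
Final: pos=(-13.423,2.35), heading=16, 3 segment(s) drawn

Answer: -13.423 2.35 16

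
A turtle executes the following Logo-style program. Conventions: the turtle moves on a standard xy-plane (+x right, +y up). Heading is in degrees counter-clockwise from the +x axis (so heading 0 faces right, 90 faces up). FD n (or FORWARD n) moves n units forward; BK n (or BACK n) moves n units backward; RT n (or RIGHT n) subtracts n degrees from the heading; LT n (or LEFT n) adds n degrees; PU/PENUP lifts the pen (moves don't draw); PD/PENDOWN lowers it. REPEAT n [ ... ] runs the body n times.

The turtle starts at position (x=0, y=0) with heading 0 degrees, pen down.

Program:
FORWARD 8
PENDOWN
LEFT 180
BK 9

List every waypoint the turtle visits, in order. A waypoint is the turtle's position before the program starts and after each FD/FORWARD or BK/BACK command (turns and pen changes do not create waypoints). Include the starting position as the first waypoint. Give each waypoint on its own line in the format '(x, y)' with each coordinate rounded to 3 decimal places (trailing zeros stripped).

Executing turtle program step by step:
Start: pos=(0,0), heading=0, pen down
FD 8: (0,0) -> (8,0) [heading=0, draw]
PD: pen down
LT 180: heading 0 -> 180
BK 9: (8,0) -> (17,0) [heading=180, draw]
Final: pos=(17,0), heading=180, 2 segment(s) drawn
Waypoints (3 total):
(0, 0)
(8, 0)
(17, 0)

Answer: (0, 0)
(8, 0)
(17, 0)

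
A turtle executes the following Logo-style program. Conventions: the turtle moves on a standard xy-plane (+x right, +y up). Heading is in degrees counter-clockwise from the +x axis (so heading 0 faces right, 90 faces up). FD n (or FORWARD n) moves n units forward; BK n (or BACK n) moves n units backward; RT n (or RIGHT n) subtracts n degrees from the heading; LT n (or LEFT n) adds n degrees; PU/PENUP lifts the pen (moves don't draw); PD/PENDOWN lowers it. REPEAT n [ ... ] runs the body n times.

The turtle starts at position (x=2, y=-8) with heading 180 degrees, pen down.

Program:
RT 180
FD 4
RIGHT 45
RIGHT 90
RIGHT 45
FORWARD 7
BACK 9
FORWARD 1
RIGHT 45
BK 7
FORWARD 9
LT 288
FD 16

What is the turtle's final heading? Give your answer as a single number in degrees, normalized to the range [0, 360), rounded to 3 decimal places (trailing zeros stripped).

Executing turtle program step by step:
Start: pos=(2,-8), heading=180, pen down
RT 180: heading 180 -> 0
FD 4: (2,-8) -> (6,-8) [heading=0, draw]
RT 45: heading 0 -> 315
RT 90: heading 315 -> 225
RT 45: heading 225 -> 180
FD 7: (6,-8) -> (-1,-8) [heading=180, draw]
BK 9: (-1,-8) -> (8,-8) [heading=180, draw]
FD 1: (8,-8) -> (7,-8) [heading=180, draw]
RT 45: heading 180 -> 135
BK 7: (7,-8) -> (11.95,-12.95) [heading=135, draw]
FD 9: (11.95,-12.95) -> (5.586,-6.586) [heading=135, draw]
LT 288: heading 135 -> 63
FD 16: (5.586,-6.586) -> (12.85,7.67) [heading=63, draw]
Final: pos=(12.85,7.67), heading=63, 7 segment(s) drawn

Answer: 63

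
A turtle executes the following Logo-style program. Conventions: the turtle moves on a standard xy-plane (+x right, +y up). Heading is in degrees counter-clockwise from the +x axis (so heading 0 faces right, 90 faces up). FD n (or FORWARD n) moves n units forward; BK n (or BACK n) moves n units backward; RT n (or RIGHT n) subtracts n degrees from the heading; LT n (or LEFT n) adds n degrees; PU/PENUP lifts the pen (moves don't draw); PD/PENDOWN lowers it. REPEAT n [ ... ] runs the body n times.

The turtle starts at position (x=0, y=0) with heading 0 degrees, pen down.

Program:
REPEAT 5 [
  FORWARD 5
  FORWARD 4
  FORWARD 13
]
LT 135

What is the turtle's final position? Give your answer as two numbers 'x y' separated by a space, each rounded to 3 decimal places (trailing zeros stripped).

Executing turtle program step by step:
Start: pos=(0,0), heading=0, pen down
REPEAT 5 [
  -- iteration 1/5 --
  FD 5: (0,0) -> (5,0) [heading=0, draw]
  FD 4: (5,0) -> (9,0) [heading=0, draw]
  FD 13: (9,0) -> (22,0) [heading=0, draw]
  -- iteration 2/5 --
  FD 5: (22,0) -> (27,0) [heading=0, draw]
  FD 4: (27,0) -> (31,0) [heading=0, draw]
  FD 13: (31,0) -> (44,0) [heading=0, draw]
  -- iteration 3/5 --
  FD 5: (44,0) -> (49,0) [heading=0, draw]
  FD 4: (49,0) -> (53,0) [heading=0, draw]
  FD 13: (53,0) -> (66,0) [heading=0, draw]
  -- iteration 4/5 --
  FD 5: (66,0) -> (71,0) [heading=0, draw]
  FD 4: (71,0) -> (75,0) [heading=0, draw]
  FD 13: (75,0) -> (88,0) [heading=0, draw]
  -- iteration 5/5 --
  FD 5: (88,0) -> (93,0) [heading=0, draw]
  FD 4: (93,0) -> (97,0) [heading=0, draw]
  FD 13: (97,0) -> (110,0) [heading=0, draw]
]
LT 135: heading 0 -> 135
Final: pos=(110,0), heading=135, 15 segment(s) drawn

Answer: 110 0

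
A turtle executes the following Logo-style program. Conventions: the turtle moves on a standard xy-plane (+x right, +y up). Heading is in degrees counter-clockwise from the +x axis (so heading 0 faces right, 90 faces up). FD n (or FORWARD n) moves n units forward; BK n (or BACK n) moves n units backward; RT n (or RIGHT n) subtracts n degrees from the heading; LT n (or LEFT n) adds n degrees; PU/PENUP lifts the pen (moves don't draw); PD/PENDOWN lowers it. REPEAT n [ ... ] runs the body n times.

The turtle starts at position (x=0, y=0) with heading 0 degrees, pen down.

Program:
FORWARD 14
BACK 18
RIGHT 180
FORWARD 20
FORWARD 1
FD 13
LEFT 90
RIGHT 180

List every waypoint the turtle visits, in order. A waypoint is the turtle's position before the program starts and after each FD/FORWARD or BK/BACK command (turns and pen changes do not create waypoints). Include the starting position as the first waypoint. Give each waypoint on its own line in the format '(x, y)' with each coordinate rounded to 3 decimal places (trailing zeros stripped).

Answer: (0, 0)
(14, 0)
(-4, 0)
(-24, 0)
(-25, 0)
(-38, 0)

Derivation:
Executing turtle program step by step:
Start: pos=(0,0), heading=0, pen down
FD 14: (0,0) -> (14,0) [heading=0, draw]
BK 18: (14,0) -> (-4,0) [heading=0, draw]
RT 180: heading 0 -> 180
FD 20: (-4,0) -> (-24,0) [heading=180, draw]
FD 1: (-24,0) -> (-25,0) [heading=180, draw]
FD 13: (-25,0) -> (-38,0) [heading=180, draw]
LT 90: heading 180 -> 270
RT 180: heading 270 -> 90
Final: pos=(-38,0), heading=90, 5 segment(s) drawn
Waypoints (6 total):
(0, 0)
(14, 0)
(-4, 0)
(-24, 0)
(-25, 0)
(-38, 0)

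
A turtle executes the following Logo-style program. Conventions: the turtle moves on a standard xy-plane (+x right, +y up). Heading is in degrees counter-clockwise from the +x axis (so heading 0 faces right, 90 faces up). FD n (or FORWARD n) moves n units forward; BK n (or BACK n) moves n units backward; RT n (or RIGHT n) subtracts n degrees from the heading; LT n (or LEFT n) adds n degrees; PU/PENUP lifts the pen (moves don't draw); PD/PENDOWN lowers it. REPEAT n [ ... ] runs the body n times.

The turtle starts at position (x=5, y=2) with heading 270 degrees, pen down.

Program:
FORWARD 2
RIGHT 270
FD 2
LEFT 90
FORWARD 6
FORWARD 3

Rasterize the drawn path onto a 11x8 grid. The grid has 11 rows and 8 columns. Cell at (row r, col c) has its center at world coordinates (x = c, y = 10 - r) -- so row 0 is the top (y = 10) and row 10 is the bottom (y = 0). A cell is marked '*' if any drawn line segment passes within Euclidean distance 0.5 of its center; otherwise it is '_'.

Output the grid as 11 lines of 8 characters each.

Segment 0: (5,2) -> (5,0)
Segment 1: (5,0) -> (7,0)
Segment 2: (7,0) -> (7,6)
Segment 3: (7,6) -> (7,9)

Answer: ________
_______*
_______*
_______*
_______*
_______*
_______*
_______*
_____*_*
_____*_*
_____***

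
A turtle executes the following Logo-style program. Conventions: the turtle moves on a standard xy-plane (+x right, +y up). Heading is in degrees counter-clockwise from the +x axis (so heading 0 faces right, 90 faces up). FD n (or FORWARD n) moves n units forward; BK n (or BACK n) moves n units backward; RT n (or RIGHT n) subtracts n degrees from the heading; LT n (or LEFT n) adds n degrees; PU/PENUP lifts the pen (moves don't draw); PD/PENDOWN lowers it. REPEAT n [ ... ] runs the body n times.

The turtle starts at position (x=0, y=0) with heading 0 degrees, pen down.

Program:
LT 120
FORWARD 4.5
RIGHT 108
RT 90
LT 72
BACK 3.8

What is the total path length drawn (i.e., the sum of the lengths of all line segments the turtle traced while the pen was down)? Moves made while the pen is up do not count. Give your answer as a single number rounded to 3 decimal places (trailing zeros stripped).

Answer: 8.3

Derivation:
Executing turtle program step by step:
Start: pos=(0,0), heading=0, pen down
LT 120: heading 0 -> 120
FD 4.5: (0,0) -> (-2.25,3.897) [heading=120, draw]
RT 108: heading 120 -> 12
RT 90: heading 12 -> 282
LT 72: heading 282 -> 354
BK 3.8: (-2.25,3.897) -> (-6.029,4.294) [heading=354, draw]
Final: pos=(-6.029,4.294), heading=354, 2 segment(s) drawn

Segment lengths:
  seg 1: (0,0) -> (-2.25,3.897), length = 4.5
  seg 2: (-2.25,3.897) -> (-6.029,4.294), length = 3.8
Total = 8.3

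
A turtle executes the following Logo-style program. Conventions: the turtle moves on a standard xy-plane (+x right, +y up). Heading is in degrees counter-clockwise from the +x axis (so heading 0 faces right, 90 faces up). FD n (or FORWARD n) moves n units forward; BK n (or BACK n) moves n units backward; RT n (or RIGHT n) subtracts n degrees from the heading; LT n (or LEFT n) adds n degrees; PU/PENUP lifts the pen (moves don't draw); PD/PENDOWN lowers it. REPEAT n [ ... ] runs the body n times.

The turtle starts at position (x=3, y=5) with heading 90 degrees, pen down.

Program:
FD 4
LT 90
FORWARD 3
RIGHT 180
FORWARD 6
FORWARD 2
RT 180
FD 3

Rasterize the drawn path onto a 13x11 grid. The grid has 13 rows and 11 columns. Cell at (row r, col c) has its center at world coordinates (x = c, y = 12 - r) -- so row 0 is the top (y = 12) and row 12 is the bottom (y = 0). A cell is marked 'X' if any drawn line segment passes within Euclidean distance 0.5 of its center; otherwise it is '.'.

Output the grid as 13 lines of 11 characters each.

Answer: ...........
...........
...........
XXXXXXXXX..
...X.......
...X.......
...X.......
...X.......
...........
...........
...........
...........
...........

Derivation:
Segment 0: (3,5) -> (3,9)
Segment 1: (3,9) -> (0,9)
Segment 2: (0,9) -> (6,9)
Segment 3: (6,9) -> (8,9)
Segment 4: (8,9) -> (5,9)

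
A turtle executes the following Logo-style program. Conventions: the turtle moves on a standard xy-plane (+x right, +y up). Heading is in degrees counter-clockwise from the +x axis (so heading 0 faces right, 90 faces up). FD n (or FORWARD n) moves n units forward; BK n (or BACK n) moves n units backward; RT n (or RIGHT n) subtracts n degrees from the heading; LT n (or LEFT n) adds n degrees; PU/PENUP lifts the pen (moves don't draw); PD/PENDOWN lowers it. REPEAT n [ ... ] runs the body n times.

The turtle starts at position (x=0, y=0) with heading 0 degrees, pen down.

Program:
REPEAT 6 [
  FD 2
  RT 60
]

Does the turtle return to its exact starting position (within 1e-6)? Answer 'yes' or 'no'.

Executing turtle program step by step:
Start: pos=(0,0), heading=0, pen down
REPEAT 6 [
  -- iteration 1/6 --
  FD 2: (0,0) -> (2,0) [heading=0, draw]
  RT 60: heading 0 -> 300
  -- iteration 2/6 --
  FD 2: (2,0) -> (3,-1.732) [heading=300, draw]
  RT 60: heading 300 -> 240
  -- iteration 3/6 --
  FD 2: (3,-1.732) -> (2,-3.464) [heading=240, draw]
  RT 60: heading 240 -> 180
  -- iteration 4/6 --
  FD 2: (2,-3.464) -> (0,-3.464) [heading=180, draw]
  RT 60: heading 180 -> 120
  -- iteration 5/6 --
  FD 2: (0,-3.464) -> (-1,-1.732) [heading=120, draw]
  RT 60: heading 120 -> 60
  -- iteration 6/6 --
  FD 2: (-1,-1.732) -> (0,0) [heading=60, draw]
  RT 60: heading 60 -> 0
]
Final: pos=(0,0), heading=0, 6 segment(s) drawn

Start position: (0, 0)
Final position: (0, 0)
Distance = 0; < 1e-6 -> CLOSED

Answer: yes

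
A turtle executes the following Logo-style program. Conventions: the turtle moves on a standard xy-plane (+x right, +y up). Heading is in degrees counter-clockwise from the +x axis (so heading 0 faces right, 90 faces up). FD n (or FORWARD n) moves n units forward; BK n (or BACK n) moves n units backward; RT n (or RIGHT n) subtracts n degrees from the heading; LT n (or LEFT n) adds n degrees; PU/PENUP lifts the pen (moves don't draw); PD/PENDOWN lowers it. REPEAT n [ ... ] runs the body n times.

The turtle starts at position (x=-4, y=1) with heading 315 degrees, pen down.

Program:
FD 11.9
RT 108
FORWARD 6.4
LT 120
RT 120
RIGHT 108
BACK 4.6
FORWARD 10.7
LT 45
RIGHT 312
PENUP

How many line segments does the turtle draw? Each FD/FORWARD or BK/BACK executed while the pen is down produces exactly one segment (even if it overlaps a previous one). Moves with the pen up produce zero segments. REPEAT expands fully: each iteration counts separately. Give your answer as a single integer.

Answer: 4

Derivation:
Executing turtle program step by step:
Start: pos=(-4,1), heading=315, pen down
FD 11.9: (-4,1) -> (4.415,-7.415) [heading=315, draw]
RT 108: heading 315 -> 207
FD 6.4: (4.415,-7.415) -> (-1.288,-10.32) [heading=207, draw]
LT 120: heading 207 -> 327
RT 120: heading 327 -> 207
RT 108: heading 207 -> 99
BK 4.6: (-1.288,-10.32) -> (-0.568,-14.863) [heading=99, draw]
FD 10.7: (-0.568,-14.863) -> (-2.242,-4.295) [heading=99, draw]
LT 45: heading 99 -> 144
RT 312: heading 144 -> 192
PU: pen up
Final: pos=(-2.242,-4.295), heading=192, 4 segment(s) drawn
Segments drawn: 4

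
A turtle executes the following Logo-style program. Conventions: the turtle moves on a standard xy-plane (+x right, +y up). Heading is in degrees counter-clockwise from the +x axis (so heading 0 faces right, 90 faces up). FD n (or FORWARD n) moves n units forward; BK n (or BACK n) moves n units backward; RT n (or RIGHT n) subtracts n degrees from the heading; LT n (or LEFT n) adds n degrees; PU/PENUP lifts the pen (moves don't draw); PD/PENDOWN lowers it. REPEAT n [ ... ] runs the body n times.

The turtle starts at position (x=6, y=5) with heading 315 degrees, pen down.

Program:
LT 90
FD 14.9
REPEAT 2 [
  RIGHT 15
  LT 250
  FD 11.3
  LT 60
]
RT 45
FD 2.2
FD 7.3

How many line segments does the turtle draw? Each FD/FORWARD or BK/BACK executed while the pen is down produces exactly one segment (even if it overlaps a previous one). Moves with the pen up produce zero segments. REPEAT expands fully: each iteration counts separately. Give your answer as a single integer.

Executing turtle program step by step:
Start: pos=(6,5), heading=315, pen down
LT 90: heading 315 -> 45
FD 14.9: (6,5) -> (16.536,15.536) [heading=45, draw]
REPEAT 2 [
  -- iteration 1/2 --
  RT 15: heading 45 -> 30
  LT 250: heading 30 -> 280
  FD 11.3: (16.536,15.536) -> (18.498,4.408) [heading=280, draw]
  LT 60: heading 280 -> 340
  -- iteration 2/2 --
  RT 15: heading 340 -> 325
  LT 250: heading 325 -> 215
  FD 11.3: (18.498,4.408) -> (9.242,-2.074) [heading=215, draw]
  LT 60: heading 215 -> 275
]
RT 45: heading 275 -> 230
FD 2.2: (9.242,-2.074) -> (7.828,-3.759) [heading=230, draw]
FD 7.3: (7.828,-3.759) -> (3.135,-9.351) [heading=230, draw]
Final: pos=(3.135,-9.351), heading=230, 5 segment(s) drawn
Segments drawn: 5

Answer: 5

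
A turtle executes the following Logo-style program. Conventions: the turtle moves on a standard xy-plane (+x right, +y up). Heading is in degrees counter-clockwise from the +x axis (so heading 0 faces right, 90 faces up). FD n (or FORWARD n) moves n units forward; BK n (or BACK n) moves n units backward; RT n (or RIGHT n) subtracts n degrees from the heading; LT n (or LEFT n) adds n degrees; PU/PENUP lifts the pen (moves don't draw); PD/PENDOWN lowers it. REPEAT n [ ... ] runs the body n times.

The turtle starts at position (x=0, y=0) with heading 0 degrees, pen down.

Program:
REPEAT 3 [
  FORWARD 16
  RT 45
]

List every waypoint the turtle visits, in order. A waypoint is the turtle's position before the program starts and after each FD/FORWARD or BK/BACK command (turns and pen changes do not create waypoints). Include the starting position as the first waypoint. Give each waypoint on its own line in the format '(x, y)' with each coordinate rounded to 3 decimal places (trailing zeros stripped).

Answer: (0, 0)
(16, 0)
(27.314, -11.314)
(27.314, -27.314)

Derivation:
Executing turtle program step by step:
Start: pos=(0,0), heading=0, pen down
REPEAT 3 [
  -- iteration 1/3 --
  FD 16: (0,0) -> (16,0) [heading=0, draw]
  RT 45: heading 0 -> 315
  -- iteration 2/3 --
  FD 16: (16,0) -> (27.314,-11.314) [heading=315, draw]
  RT 45: heading 315 -> 270
  -- iteration 3/3 --
  FD 16: (27.314,-11.314) -> (27.314,-27.314) [heading=270, draw]
  RT 45: heading 270 -> 225
]
Final: pos=(27.314,-27.314), heading=225, 3 segment(s) drawn
Waypoints (4 total):
(0, 0)
(16, 0)
(27.314, -11.314)
(27.314, -27.314)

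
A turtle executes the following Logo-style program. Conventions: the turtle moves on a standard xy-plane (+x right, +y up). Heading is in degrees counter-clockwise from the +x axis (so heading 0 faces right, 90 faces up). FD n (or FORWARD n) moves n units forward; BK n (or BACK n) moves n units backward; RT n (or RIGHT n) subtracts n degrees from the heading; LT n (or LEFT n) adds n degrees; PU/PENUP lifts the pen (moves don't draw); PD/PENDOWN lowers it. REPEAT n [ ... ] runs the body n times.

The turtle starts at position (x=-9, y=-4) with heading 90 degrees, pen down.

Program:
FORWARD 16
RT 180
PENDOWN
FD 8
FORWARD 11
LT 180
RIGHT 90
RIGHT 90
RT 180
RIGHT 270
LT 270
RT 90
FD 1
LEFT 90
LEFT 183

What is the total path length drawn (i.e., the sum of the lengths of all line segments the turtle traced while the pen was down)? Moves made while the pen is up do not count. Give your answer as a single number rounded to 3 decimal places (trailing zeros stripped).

Executing turtle program step by step:
Start: pos=(-9,-4), heading=90, pen down
FD 16: (-9,-4) -> (-9,12) [heading=90, draw]
RT 180: heading 90 -> 270
PD: pen down
FD 8: (-9,12) -> (-9,4) [heading=270, draw]
FD 11: (-9,4) -> (-9,-7) [heading=270, draw]
LT 180: heading 270 -> 90
RT 90: heading 90 -> 0
RT 90: heading 0 -> 270
RT 180: heading 270 -> 90
RT 270: heading 90 -> 180
LT 270: heading 180 -> 90
RT 90: heading 90 -> 0
FD 1: (-9,-7) -> (-8,-7) [heading=0, draw]
LT 90: heading 0 -> 90
LT 183: heading 90 -> 273
Final: pos=(-8,-7), heading=273, 4 segment(s) drawn

Segment lengths:
  seg 1: (-9,-4) -> (-9,12), length = 16
  seg 2: (-9,12) -> (-9,4), length = 8
  seg 3: (-9,4) -> (-9,-7), length = 11
  seg 4: (-9,-7) -> (-8,-7), length = 1
Total = 36

Answer: 36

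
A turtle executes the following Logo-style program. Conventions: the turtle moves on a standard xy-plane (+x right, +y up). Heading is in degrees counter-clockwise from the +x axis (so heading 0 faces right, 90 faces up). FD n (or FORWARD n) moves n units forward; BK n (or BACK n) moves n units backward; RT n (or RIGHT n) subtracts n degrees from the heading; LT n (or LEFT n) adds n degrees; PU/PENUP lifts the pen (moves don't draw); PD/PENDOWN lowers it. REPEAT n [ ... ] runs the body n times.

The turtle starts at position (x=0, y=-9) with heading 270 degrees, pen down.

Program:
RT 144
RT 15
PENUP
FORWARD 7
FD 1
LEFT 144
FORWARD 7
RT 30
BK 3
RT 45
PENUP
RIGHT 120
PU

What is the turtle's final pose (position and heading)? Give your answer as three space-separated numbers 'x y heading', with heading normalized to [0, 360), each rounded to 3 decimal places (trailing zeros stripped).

Answer: -2.557 -6.172 60

Derivation:
Executing turtle program step by step:
Start: pos=(0,-9), heading=270, pen down
RT 144: heading 270 -> 126
RT 15: heading 126 -> 111
PU: pen up
FD 7: (0,-9) -> (-2.509,-2.465) [heading=111, move]
FD 1: (-2.509,-2.465) -> (-2.867,-1.531) [heading=111, move]
LT 144: heading 111 -> 255
FD 7: (-2.867,-1.531) -> (-4.679,-8.293) [heading=255, move]
RT 30: heading 255 -> 225
BK 3: (-4.679,-8.293) -> (-2.557,-6.172) [heading=225, move]
RT 45: heading 225 -> 180
PU: pen up
RT 120: heading 180 -> 60
PU: pen up
Final: pos=(-2.557,-6.172), heading=60, 0 segment(s) drawn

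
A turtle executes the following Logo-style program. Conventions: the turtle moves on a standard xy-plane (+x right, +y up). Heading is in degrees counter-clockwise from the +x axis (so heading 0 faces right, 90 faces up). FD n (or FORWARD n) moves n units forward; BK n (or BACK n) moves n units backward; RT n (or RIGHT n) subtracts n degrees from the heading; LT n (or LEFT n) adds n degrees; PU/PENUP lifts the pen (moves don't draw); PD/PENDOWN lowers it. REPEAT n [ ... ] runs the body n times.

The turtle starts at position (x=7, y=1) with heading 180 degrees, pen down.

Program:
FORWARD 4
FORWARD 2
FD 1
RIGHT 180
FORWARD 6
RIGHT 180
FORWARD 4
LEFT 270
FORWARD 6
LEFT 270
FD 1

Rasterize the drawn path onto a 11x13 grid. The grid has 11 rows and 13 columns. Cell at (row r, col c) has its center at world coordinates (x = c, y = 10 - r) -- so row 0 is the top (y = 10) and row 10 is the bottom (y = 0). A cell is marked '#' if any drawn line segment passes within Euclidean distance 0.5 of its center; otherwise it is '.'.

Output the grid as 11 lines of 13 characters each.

Segment 0: (7,1) -> (3,1)
Segment 1: (3,1) -> (1,1)
Segment 2: (1,1) -> (0,1)
Segment 3: (0,1) -> (6,1)
Segment 4: (6,1) -> (2,1)
Segment 5: (2,1) -> (2,7)
Segment 6: (2,7) -> (3,7)

Answer: .............
.............
.............
..##.........
..#..........
..#..........
..#..........
..#..........
..#..........
########.....
.............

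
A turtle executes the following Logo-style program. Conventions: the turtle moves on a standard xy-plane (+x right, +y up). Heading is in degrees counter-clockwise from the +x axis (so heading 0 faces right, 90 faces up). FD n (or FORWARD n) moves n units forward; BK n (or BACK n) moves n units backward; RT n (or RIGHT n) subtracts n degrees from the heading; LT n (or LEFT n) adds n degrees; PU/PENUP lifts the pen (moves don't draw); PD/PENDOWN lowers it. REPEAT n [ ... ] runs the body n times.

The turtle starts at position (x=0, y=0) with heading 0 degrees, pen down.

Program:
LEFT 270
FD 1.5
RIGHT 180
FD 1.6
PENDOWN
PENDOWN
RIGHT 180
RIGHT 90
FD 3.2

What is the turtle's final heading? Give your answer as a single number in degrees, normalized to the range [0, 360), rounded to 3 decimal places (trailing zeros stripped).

Executing turtle program step by step:
Start: pos=(0,0), heading=0, pen down
LT 270: heading 0 -> 270
FD 1.5: (0,0) -> (0,-1.5) [heading=270, draw]
RT 180: heading 270 -> 90
FD 1.6: (0,-1.5) -> (0,0.1) [heading=90, draw]
PD: pen down
PD: pen down
RT 180: heading 90 -> 270
RT 90: heading 270 -> 180
FD 3.2: (0,0.1) -> (-3.2,0.1) [heading=180, draw]
Final: pos=(-3.2,0.1), heading=180, 3 segment(s) drawn

Answer: 180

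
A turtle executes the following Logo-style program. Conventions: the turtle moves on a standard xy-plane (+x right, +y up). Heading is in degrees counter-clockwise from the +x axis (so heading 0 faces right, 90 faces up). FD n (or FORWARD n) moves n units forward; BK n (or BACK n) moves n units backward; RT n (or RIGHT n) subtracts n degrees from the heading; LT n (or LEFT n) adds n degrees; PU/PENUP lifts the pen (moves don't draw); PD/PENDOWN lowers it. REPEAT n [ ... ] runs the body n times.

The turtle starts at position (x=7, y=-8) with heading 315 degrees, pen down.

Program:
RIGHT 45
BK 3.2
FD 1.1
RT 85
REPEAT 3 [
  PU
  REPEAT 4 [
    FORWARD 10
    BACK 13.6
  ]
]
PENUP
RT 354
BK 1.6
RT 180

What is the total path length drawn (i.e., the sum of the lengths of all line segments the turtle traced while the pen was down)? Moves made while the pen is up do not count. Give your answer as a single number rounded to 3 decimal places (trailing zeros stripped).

Executing turtle program step by step:
Start: pos=(7,-8), heading=315, pen down
RT 45: heading 315 -> 270
BK 3.2: (7,-8) -> (7,-4.8) [heading=270, draw]
FD 1.1: (7,-4.8) -> (7,-5.9) [heading=270, draw]
RT 85: heading 270 -> 185
REPEAT 3 [
  -- iteration 1/3 --
  PU: pen up
  REPEAT 4 [
    -- iteration 1/4 --
    FD 10: (7,-5.9) -> (-2.962,-6.772) [heading=185, move]
    BK 13.6: (-2.962,-6.772) -> (10.586,-5.586) [heading=185, move]
    -- iteration 2/4 --
    FD 10: (10.586,-5.586) -> (0.624,-6.458) [heading=185, move]
    BK 13.6: (0.624,-6.458) -> (14.173,-5.272) [heading=185, move]
    -- iteration 3/4 --
    FD 10: (14.173,-5.272) -> (4.211,-6.144) [heading=185, move]
    BK 13.6: (4.211,-6.144) -> (17.759,-4.959) [heading=185, move]
    -- iteration 4/4 --
    FD 10: (17.759,-4.959) -> (7.797,-5.83) [heading=185, move]
    BK 13.6: (7.797,-5.83) -> (21.345,-4.645) [heading=185, move]
  ]
  -- iteration 2/3 --
  PU: pen up
  REPEAT 4 [
    -- iteration 1/4 --
    FD 10: (21.345,-4.645) -> (11.383,-5.517) [heading=185, move]
    BK 13.6: (11.383,-5.517) -> (24.932,-4.331) [heading=185, move]
    -- iteration 2/4 --
    FD 10: (24.932,-4.331) -> (14.97,-5.203) [heading=185, move]
    BK 13.6: (14.97,-5.203) -> (28.518,-4.017) [heading=185, move]
    -- iteration 3/4 --
    FD 10: (28.518,-4.017) -> (18.556,-4.889) [heading=185, move]
    BK 13.6: (18.556,-4.889) -> (32.104,-3.704) [heading=185, move]
    -- iteration 4/4 --
    FD 10: (32.104,-3.704) -> (22.142,-4.575) [heading=185, move]
    BK 13.6: (22.142,-4.575) -> (35.69,-3.39) [heading=185, move]
  ]
  -- iteration 3/3 --
  PU: pen up
  REPEAT 4 [
    -- iteration 1/4 --
    FD 10: (35.69,-3.39) -> (25.728,-4.261) [heading=185, move]
    BK 13.6: (25.728,-4.261) -> (39.277,-3.076) [heading=185, move]
    -- iteration 2/4 --
    FD 10: (39.277,-3.076) -> (29.315,-3.948) [heading=185, move]
    BK 13.6: (29.315,-3.948) -> (42.863,-2.762) [heading=185, move]
    -- iteration 3/4 --
    FD 10: (42.863,-2.762) -> (32.901,-3.634) [heading=185, move]
    BK 13.6: (32.901,-3.634) -> (46.449,-2.449) [heading=185, move]
    -- iteration 4/4 --
    FD 10: (46.449,-2.449) -> (36.487,-3.32) [heading=185, move]
    BK 13.6: (36.487,-3.32) -> (50.036,-2.135) [heading=185, move]
  ]
]
PU: pen up
RT 354: heading 185 -> 191
BK 1.6: (50.036,-2.135) -> (51.606,-1.83) [heading=191, move]
RT 180: heading 191 -> 11
Final: pos=(51.606,-1.83), heading=11, 2 segment(s) drawn

Segment lengths:
  seg 1: (7,-8) -> (7,-4.8), length = 3.2
  seg 2: (7,-4.8) -> (7,-5.9), length = 1.1
Total = 4.3

Answer: 4.3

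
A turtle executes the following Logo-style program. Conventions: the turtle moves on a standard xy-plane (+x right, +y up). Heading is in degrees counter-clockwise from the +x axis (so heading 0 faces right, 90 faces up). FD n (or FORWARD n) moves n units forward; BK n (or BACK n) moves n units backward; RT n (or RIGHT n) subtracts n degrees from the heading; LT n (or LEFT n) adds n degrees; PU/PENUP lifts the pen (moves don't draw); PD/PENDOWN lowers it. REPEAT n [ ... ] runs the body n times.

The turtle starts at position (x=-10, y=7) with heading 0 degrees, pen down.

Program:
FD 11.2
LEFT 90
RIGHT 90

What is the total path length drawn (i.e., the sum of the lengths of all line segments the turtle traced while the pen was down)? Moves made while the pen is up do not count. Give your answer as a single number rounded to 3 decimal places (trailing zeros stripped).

Executing turtle program step by step:
Start: pos=(-10,7), heading=0, pen down
FD 11.2: (-10,7) -> (1.2,7) [heading=0, draw]
LT 90: heading 0 -> 90
RT 90: heading 90 -> 0
Final: pos=(1.2,7), heading=0, 1 segment(s) drawn

Segment lengths:
  seg 1: (-10,7) -> (1.2,7), length = 11.2
Total = 11.2

Answer: 11.2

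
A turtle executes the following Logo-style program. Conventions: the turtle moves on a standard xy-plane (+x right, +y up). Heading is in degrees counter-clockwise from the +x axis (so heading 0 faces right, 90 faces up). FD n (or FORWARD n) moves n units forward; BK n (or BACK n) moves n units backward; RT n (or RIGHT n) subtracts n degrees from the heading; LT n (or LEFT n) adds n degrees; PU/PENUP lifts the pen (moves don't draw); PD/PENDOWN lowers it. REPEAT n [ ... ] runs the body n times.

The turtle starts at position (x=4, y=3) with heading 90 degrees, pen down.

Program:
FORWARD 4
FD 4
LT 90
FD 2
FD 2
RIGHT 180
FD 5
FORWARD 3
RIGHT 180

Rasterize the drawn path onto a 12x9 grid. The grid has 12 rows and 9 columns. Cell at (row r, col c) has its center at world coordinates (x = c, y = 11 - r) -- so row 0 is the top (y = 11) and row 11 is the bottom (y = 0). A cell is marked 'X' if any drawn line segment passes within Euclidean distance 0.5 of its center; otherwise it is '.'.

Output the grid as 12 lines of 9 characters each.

Segment 0: (4,3) -> (4,7)
Segment 1: (4,7) -> (4,11)
Segment 2: (4,11) -> (2,11)
Segment 3: (2,11) -> (0,11)
Segment 4: (0,11) -> (5,11)
Segment 5: (5,11) -> (8,11)

Answer: XXXXXXXXX
....X....
....X....
....X....
....X....
....X....
....X....
....X....
....X....
.........
.........
.........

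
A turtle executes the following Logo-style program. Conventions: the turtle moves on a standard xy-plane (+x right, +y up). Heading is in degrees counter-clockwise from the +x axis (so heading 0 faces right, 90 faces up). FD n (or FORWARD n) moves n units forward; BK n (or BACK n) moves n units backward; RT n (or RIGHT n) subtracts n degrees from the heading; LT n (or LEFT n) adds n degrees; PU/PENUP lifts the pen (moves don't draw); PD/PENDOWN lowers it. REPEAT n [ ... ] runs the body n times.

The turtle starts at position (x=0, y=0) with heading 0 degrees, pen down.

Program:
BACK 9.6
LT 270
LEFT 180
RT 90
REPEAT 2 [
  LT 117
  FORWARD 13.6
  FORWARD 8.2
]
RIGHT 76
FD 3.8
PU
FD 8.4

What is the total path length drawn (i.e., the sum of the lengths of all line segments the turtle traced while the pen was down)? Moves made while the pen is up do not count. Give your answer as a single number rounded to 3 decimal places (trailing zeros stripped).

Executing turtle program step by step:
Start: pos=(0,0), heading=0, pen down
BK 9.6: (0,0) -> (-9.6,0) [heading=0, draw]
LT 270: heading 0 -> 270
LT 180: heading 270 -> 90
RT 90: heading 90 -> 0
REPEAT 2 [
  -- iteration 1/2 --
  LT 117: heading 0 -> 117
  FD 13.6: (-9.6,0) -> (-15.774,12.118) [heading=117, draw]
  FD 8.2: (-15.774,12.118) -> (-19.497,19.424) [heading=117, draw]
  -- iteration 2/2 --
  LT 117: heading 117 -> 234
  FD 13.6: (-19.497,19.424) -> (-27.491,8.421) [heading=234, draw]
  FD 8.2: (-27.491,8.421) -> (-32.311,1.787) [heading=234, draw]
]
RT 76: heading 234 -> 158
FD 3.8: (-32.311,1.787) -> (-35.834,3.211) [heading=158, draw]
PU: pen up
FD 8.4: (-35.834,3.211) -> (-43.622,6.358) [heading=158, move]
Final: pos=(-43.622,6.358), heading=158, 6 segment(s) drawn

Segment lengths:
  seg 1: (0,0) -> (-9.6,0), length = 9.6
  seg 2: (-9.6,0) -> (-15.774,12.118), length = 13.6
  seg 3: (-15.774,12.118) -> (-19.497,19.424), length = 8.2
  seg 4: (-19.497,19.424) -> (-27.491,8.421), length = 13.6
  seg 5: (-27.491,8.421) -> (-32.311,1.787), length = 8.2
  seg 6: (-32.311,1.787) -> (-35.834,3.211), length = 3.8
Total = 57

Answer: 57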